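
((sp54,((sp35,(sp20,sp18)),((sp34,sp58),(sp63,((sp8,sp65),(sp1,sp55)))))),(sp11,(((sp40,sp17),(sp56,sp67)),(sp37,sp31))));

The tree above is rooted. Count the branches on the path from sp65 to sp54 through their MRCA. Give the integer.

7

The MRCA of sp65 and sp54 is the node subtending (sp54,((sp35,(sp20,sp18)),((sp34,sp58),(sp63,((sp8,sp65),(sp1,sp55)))))).
From sp65 up to that node: 6 branches. From sp54 up to the same node: 1 branch. Total: 6 + 1 = 7.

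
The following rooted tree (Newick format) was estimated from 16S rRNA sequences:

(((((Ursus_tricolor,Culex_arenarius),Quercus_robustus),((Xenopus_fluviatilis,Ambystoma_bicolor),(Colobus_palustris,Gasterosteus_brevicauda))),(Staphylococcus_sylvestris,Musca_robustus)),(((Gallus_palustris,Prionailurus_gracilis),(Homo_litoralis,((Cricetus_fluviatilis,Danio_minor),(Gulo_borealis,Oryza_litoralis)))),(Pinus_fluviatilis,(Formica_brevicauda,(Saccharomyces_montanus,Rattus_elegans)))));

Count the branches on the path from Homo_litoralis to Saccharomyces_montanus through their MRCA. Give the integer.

The MRCA of Homo_litoralis and Saccharomyces_montanus is the node subtending (((Gallus_palustris,Prionailurus_gracilis),(Homo_litoralis,((Cricetus_fluviatilis,Danio_minor),(Gulo_borealis,Oryza_litoralis)))),(Pinus_fluviatilis,(Formica_brevicauda,(Saccharomyces_montanus,Rattus_elegans)))).
From Homo_litoralis up to that node: 3 branches. From Saccharomyces_montanus up to the same node: 4 branches. Total: 3 + 4 = 7.

7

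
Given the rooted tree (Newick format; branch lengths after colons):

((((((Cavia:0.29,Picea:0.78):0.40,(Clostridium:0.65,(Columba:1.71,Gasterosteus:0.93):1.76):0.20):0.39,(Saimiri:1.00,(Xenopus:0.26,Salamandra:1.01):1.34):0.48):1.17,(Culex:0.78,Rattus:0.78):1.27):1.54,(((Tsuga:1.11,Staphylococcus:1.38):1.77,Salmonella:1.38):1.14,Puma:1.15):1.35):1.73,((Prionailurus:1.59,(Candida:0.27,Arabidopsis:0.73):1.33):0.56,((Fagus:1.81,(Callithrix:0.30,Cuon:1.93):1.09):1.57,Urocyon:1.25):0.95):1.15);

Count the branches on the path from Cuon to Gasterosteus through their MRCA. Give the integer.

The MRCA of Cuon and Gasterosteus is the root of the tree.
From Cuon up to that node: 5 branches. From Gasterosteus up to the same node: 7 branches. Total: 5 + 7 = 12.

12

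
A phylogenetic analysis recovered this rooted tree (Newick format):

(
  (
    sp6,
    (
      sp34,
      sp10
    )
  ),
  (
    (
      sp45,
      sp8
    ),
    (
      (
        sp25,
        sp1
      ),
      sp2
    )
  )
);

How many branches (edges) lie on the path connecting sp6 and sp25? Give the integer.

The MRCA of sp6 and sp25 is the root of the tree.
From sp6 up to that node: 2 branches. From sp25 up to the same node: 4 branches. Total: 2 + 4 = 6.

6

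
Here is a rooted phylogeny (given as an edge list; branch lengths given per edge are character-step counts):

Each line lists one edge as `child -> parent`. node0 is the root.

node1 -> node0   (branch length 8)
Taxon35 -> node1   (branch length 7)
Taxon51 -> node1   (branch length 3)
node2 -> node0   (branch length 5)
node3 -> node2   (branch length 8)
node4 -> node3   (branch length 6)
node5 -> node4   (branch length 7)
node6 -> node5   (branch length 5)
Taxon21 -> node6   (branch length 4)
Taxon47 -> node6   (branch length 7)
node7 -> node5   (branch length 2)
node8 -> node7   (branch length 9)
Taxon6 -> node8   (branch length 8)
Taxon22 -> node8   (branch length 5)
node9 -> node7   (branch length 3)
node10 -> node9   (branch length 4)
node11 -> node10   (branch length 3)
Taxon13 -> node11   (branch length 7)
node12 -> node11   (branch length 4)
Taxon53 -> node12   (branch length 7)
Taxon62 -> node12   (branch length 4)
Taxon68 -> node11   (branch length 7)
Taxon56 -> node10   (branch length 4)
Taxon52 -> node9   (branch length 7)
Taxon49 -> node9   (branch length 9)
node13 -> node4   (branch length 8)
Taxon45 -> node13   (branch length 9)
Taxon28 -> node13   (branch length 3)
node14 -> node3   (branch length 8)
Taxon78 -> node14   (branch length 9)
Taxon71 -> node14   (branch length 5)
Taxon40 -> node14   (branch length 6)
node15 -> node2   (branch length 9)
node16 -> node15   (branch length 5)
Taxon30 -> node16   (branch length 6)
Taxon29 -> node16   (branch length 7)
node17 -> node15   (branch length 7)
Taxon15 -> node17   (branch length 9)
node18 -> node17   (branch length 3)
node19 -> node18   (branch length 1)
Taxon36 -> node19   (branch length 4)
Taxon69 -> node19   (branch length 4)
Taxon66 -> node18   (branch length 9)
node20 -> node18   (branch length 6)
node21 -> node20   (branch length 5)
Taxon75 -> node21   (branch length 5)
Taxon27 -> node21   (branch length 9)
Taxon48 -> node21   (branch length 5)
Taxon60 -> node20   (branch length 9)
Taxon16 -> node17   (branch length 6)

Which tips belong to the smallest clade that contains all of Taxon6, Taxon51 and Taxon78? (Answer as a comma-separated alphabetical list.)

Taxon13, Taxon15, Taxon16, Taxon21, Taxon22, Taxon27, Taxon28, Taxon29, Taxon30, Taxon35, Taxon36, Taxon40, Taxon45, Taxon47, Taxon48, Taxon49, Taxon51, Taxon52, Taxon53, Taxon56, Taxon6, Taxon60, Taxon62, Taxon66, Taxon68, Taxon69, Taxon71, Taxon75, Taxon78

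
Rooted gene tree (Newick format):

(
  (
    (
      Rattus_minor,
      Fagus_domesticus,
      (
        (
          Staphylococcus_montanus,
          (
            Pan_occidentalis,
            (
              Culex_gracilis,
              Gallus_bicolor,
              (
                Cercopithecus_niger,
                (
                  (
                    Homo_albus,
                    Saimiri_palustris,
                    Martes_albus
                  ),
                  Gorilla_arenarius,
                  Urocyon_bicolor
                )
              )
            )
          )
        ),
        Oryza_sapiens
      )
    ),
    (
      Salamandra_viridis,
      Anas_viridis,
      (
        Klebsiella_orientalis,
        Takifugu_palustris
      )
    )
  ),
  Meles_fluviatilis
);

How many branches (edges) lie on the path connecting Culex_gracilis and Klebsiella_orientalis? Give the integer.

The MRCA of Culex_gracilis and Klebsiella_orientalis is the node subtending ((Rattus_minor,Fagus_domesticus,((Staphylococcus_montanus,(Pan_occidentalis,(Culex_gracilis,Gallus_bicolor,(Cercopithecus_niger,((Homo_albus,Saimiri_palustris,Martes_albus),Gorilla_arenarius,Urocyon_bicolor))))),Oryza_sapiens)),(Salamandra_viridis,Anas_viridis,(Klebsiella_orientalis,Takifugu_palustris))).
From Culex_gracilis up to that node: 6 branches. From Klebsiella_orientalis up to the same node: 3 branches. Total: 6 + 3 = 9.

9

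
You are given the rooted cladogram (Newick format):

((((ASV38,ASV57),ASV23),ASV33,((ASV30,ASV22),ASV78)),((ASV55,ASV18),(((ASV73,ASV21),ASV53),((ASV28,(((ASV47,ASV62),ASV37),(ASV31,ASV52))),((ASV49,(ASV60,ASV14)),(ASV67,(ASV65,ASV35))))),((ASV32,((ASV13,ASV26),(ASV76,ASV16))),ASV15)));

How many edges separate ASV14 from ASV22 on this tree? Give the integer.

11

The MRCA of ASV14 and ASV22 is the root of the tree.
From ASV14 up to that node: 7 branches. From ASV22 up to the same node: 4 branches. Total: 7 + 4 = 11.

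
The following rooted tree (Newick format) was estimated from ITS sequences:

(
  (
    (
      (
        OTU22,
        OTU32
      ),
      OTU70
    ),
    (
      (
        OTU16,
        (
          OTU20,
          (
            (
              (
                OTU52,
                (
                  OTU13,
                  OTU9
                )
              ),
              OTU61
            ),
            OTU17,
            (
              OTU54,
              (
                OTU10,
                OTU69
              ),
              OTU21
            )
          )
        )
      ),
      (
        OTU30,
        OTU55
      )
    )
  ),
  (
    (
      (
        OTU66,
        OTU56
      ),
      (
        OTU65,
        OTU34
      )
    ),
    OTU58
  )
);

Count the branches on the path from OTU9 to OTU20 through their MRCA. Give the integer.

6

The MRCA of OTU9 and OTU20 is the node subtending (OTU20,(((OTU52,(OTU13,OTU9)),OTU61),OTU17,(OTU54,(OTU10,OTU69),OTU21))).
From OTU9 up to that node: 5 branches. From OTU20 up to the same node: 1 branch. Total: 5 + 1 = 6.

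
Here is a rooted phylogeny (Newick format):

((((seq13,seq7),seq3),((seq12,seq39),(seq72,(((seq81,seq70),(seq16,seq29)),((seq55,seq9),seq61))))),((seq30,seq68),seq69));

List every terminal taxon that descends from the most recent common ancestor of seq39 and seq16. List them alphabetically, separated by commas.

Tracing seq39: it sits inside (seq12,seq39).
Tracing seq16: it sits inside (seq16,seq29).
The smallest clade enclosing both is ((seq12,seq39),(seq72,(((seq81,seq70),(seq16,seq29)),((seq55,seq9),seq61)))); the answer is its 10 terminal taxa in alphabetical order.

seq12, seq16, seq29, seq39, seq55, seq61, seq70, seq72, seq81, seq9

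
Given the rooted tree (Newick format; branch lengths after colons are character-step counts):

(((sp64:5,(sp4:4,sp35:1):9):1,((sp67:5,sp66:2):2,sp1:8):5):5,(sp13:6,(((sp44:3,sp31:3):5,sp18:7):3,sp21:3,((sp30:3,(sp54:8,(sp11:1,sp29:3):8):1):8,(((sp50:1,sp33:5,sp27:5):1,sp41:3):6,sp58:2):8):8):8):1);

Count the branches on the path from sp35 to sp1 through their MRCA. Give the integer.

5

The MRCA of sp35 and sp1 is the node subtending ((sp64,(sp4,sp35)),((sp67,sp66),sp1)).
From sp35 up to that node: 3 branches. From sp1 up to the same node: 2 branches. Total: 3 + 2 = 5.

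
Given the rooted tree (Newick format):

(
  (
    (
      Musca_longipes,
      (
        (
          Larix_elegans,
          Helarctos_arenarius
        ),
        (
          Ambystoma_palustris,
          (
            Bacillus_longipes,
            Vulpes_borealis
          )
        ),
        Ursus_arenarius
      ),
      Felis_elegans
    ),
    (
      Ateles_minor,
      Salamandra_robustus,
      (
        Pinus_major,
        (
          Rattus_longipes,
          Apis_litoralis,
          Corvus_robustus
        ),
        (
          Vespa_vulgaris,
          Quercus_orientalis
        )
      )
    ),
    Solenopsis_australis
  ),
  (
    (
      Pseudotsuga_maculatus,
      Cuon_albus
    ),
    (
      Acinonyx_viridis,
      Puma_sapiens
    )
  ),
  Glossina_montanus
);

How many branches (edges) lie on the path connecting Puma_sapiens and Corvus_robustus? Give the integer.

8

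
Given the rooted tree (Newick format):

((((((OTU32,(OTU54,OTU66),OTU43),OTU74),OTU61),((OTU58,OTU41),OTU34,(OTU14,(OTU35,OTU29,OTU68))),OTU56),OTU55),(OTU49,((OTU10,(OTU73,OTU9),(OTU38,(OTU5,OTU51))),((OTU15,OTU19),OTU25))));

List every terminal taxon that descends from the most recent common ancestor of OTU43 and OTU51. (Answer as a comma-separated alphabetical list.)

OTU10, OTU14, OTU15, OTU19, OTU25, OTU29, OTU32, OTU34, OTU35, OTU38, OTU41, OTU43, OTU49, OTU5, OTU51, OTU54, OTU55, OTU56, OTU58, OTU61, OTU66, OTU68, OTU73, OTU74, OTU9

Tracing OTU43: it sits inside (OTU32,(OTU54,OTU66),OTU43).
Tracing OTU51: it sits inside (OTU5,OTU51).
The smallest clade enclosing both is the whole tree (their MRCA is the root), so the answer is all 25 tips in alphabetical order.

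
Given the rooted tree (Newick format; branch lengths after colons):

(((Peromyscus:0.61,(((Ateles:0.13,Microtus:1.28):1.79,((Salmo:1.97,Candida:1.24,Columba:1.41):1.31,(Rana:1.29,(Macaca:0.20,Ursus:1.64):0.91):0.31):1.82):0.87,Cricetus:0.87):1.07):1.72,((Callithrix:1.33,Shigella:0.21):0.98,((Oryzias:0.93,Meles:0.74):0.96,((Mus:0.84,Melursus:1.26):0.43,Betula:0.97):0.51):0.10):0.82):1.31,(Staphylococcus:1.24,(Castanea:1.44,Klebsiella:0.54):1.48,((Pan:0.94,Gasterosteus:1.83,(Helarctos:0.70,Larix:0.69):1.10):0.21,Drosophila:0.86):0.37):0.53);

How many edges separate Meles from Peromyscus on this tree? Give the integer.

6

The MRCA of Meles and Peromyscus is the node subtending ((Peromyscus,(((Ateles,Microtus),((Salmo,Candida,Columba),(Rana,(Macaca,Ursus)))),Cricetus)),((Callithrix,Shigella),((Oryzias,Meles),((Mus,Melursus),Betula)))).
From Meles up to that node: 4 branches. From Peromyscus up to the same node: 2 branches. Total: 4 + 2 = 6.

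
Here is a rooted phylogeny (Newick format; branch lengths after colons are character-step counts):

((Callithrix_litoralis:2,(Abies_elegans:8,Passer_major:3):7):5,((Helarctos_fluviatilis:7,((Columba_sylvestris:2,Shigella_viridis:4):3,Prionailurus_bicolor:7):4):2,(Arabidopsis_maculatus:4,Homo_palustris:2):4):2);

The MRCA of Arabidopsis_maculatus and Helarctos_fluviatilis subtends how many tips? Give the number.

6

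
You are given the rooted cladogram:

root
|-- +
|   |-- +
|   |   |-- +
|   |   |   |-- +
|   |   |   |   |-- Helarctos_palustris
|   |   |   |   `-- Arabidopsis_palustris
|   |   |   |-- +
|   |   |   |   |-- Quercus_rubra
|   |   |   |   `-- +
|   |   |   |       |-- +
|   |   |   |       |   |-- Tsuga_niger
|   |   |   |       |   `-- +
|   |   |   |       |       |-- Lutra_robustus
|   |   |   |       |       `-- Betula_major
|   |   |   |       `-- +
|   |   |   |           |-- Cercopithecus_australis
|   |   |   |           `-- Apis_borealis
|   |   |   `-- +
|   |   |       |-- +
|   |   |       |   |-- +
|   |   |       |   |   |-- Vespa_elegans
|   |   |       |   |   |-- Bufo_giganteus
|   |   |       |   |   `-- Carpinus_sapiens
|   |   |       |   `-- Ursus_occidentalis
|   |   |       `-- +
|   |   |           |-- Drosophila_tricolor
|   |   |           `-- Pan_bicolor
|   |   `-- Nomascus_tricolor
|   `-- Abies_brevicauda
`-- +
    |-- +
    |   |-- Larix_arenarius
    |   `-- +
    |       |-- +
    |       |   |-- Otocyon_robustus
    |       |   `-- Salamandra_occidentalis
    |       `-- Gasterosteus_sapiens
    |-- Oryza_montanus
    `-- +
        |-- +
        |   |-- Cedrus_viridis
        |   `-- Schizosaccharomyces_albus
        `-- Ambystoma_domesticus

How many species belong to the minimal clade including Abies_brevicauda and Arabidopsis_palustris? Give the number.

The MRCA of Abies_brevicauda and Arabidopsis_palustris is the node subtending ((((Helarctos_palustris,Arabidopsis_palustris),(Quercus_rubra,((Tsuga_niger,(Lutra_robustus,Betula_major)),(Cercopithecus_australis,Apis_borealis))),(((Vespa_elegans,Bufo_giganteus,Carpinus_sapiens),Ursus_occidentalis),(Drosophila_tricolor,Pan_bicolor))),Nomascus_tricolor),Abies_brevicauda).
That clade contains 16 terminal taxa: Abies_brevicauda, Apis_borealis, Arabidopsis_palustris, Betula_major, Bufo_giganteus, Carpinus_sapiens, Cercopithecus_australis, Drosophila_tricolor, Helarctos_palustris, Lutra_robustus, Nomascus_tricolor, Pan_bicolor, Quercus_rubra, Tsuga_niger, Ursus_occidentalis, Vespa_elegans.

16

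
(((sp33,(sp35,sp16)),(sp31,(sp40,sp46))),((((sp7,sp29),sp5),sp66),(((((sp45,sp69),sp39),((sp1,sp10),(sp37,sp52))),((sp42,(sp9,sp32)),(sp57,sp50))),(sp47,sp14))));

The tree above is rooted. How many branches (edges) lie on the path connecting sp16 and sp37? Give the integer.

11

The MRCA of sp16 and sp37 is the root of the tree.
From sp16 up to that node: 4 branches. From sp37 up to the same node: 7 branches. Total: 4 + 7 = 11.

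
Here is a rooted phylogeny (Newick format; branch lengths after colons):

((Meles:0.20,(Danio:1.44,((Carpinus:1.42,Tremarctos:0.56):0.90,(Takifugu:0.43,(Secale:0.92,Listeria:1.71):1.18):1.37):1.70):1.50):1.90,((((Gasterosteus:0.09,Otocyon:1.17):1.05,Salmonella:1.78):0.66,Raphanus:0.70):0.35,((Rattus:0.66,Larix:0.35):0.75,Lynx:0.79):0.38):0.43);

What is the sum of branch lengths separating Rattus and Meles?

4.32

The path runs Rattus → … → MRCA → … → Meles; the MRCA is the root of the tree.
Branch lengths along that path: 0.66 + 0.75 + 0.38 + 0.43 + 1.90 + 0.20 = 4.32.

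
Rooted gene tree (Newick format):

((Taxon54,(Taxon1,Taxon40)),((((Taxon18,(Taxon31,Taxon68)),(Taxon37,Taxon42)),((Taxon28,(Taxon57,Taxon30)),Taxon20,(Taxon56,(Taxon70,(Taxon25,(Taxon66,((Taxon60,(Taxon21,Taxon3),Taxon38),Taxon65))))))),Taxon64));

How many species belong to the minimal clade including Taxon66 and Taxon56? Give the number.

9

The MRCA of Taxon66 and Taxon56 is the node subtending (Taxon56,(Taxon70,(Taxon25,(Taxon66,((Taxon60,(Taxon21,Taxon3),Taxon38),Taxon65))))).
That clade contains 9 terminal taxa: Taxon21, Taxon25, Taxon3, Taxon38, Taxon56, Taxon60, Taxon65, Taxon66, Taxon70.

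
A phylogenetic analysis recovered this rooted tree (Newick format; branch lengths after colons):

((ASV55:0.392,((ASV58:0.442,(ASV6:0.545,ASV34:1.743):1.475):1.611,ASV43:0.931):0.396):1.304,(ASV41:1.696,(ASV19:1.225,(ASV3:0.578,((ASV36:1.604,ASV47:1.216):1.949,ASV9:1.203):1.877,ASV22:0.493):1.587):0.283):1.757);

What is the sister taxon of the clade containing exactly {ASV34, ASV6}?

The clade containing exactly {ASV34, ASV6} attaches to the tree at the node subtending (ASV58,(ASV6,ASV34)).
The other lineage descending from that same node — the sister group — is the single tip ASV58.

ASV58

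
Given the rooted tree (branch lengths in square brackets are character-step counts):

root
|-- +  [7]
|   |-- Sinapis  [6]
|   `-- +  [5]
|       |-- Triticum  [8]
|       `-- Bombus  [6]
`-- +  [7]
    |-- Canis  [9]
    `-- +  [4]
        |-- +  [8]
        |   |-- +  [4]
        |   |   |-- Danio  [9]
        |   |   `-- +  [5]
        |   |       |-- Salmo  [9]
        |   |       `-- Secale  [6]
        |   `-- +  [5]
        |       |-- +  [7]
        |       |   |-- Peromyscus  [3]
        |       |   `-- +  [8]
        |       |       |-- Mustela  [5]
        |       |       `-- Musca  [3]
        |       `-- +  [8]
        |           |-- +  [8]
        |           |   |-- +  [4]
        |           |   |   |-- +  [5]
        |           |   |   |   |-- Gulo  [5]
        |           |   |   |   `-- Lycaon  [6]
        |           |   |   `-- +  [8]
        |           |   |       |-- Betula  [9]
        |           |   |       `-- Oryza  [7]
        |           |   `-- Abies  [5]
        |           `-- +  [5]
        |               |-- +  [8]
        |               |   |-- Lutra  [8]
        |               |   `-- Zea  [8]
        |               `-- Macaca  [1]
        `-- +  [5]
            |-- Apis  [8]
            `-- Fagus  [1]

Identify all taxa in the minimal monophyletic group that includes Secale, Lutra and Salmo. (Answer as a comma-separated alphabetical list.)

Abies, Betula, Danio, Gulo, Lutra, Lycaon, Macaca, Musca, Mustela, Oryza, Peromyscus, Salmo, Secale, Zea

Tracing Secale: it sits inside (Salmo,Secale).
Tracing Lutra: it sits inside (Lutra,Zea).
Tracing Salmo: it sits inside (Salmo,Secale).
The smallest clade enclosing all 3 is ((Danio,(Salmo,Secale)),((Peromyscus,(Mustela,Musca)),((((Gulo,Lycaon),(Betula,Oryza)),Abies),((Lutra,Zea),Macaca)))); the answer is its 14 terminal taxa in alphabetical order.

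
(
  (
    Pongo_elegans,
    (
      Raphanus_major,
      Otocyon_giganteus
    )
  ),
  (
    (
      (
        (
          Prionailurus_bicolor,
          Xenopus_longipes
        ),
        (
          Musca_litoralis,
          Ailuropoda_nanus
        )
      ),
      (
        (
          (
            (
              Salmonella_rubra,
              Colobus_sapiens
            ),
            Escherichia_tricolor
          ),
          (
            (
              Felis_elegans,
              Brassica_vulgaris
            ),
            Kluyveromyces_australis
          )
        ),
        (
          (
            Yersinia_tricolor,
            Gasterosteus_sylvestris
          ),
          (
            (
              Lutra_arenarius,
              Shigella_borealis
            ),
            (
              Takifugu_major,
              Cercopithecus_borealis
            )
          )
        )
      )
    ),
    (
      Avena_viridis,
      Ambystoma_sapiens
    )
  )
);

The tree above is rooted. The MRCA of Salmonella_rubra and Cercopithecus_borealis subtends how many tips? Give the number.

The MRCA of Salmonella_rubra and Cercopithecus_borealis is the node subtending ((((Salmonella_rubra,Colobus_sapiens),Escherichia_tricolor),((Felis_elegans,Brassica_vulgaris),Kluyveromyces_australis)),((Yersinia_tricolor,Gasterosteus_sylvestris),((Lutra_arenarius,Shigella_borealis),(Takifugu_major,Cercopithecus_borealis)))).
That clade contains 12 terminal taxa: Brassica_vulgaris, Cercopithecus_borealis, Colobus_sapiens, Escherichia_tricolor, Felis_elegans, Gasterosteus_sylvestris, Kluyveromyces_australis, Lutra_arenarius, Salmonella_rubra, Shigella_borealis, Takifugu_major, Yersinia_tricolor.

12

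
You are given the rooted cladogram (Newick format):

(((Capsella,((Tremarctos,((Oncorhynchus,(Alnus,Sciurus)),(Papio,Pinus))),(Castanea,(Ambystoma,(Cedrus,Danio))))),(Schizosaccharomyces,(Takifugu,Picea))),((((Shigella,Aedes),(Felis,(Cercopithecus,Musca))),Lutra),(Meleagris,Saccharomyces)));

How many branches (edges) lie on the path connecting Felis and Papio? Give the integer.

The MRCA of Felis and Papio is the root of the tree.
From Felis up to that node: 5 branches. From Papio up to the same node: 7 branches. Total: 5 + 7 = 12.

12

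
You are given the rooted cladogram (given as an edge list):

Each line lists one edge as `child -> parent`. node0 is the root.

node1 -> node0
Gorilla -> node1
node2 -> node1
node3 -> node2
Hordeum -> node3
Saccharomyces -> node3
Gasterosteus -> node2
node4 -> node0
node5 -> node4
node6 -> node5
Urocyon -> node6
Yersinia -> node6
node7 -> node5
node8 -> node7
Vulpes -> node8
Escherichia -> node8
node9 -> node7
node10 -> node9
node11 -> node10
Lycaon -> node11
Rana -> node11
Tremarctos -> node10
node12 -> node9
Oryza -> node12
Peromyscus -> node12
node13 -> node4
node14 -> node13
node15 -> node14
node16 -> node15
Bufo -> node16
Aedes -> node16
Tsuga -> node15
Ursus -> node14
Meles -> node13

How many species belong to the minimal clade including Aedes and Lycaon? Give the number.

14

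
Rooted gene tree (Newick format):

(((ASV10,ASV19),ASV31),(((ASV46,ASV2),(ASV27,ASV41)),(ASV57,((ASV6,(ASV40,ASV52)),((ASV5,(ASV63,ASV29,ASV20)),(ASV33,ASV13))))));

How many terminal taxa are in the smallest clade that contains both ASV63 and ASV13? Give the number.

6

The MRCA of ASV63 and ASV13 is the node subtending ((ASV5,(ASV63,ASV29,ASV20)),(ASV33,ASV13)).
That clade contains 6 terminal taxa: ASV13, ASV20, ASV29, ASV33, ASV5, ASV63.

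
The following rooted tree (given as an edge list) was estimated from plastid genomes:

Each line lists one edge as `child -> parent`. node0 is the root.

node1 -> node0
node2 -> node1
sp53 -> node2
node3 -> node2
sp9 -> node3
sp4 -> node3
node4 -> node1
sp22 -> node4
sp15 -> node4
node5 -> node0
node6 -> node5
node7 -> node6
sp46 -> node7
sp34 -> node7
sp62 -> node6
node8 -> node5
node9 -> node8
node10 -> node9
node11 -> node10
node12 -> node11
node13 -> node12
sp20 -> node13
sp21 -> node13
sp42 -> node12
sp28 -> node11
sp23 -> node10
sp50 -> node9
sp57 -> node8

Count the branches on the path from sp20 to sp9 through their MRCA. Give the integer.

12

The MRCA of sp20 and sp9 is the root of the tree.
From sp20 up to that node: 8 branches. From sp9 up to the same node: 4 branches. Total: 8 + 4 = 12.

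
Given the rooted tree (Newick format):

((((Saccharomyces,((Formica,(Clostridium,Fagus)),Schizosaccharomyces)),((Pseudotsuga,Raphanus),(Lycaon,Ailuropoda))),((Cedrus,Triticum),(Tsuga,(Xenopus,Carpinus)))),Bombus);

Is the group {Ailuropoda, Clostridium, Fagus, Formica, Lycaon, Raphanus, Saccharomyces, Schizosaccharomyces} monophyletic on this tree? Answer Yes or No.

No

The MRCA of the listed taxa subtends ((Saccharomyces,((Formica,(Clostridium,Fagus)),Schizosaccharomyces)),((Pseudotsuga,Raphanus),(Lycaon,Ailuropoda))).
That clade also contains Pseudotsuga, which is not in the proposed group, so the group is not monophyletic.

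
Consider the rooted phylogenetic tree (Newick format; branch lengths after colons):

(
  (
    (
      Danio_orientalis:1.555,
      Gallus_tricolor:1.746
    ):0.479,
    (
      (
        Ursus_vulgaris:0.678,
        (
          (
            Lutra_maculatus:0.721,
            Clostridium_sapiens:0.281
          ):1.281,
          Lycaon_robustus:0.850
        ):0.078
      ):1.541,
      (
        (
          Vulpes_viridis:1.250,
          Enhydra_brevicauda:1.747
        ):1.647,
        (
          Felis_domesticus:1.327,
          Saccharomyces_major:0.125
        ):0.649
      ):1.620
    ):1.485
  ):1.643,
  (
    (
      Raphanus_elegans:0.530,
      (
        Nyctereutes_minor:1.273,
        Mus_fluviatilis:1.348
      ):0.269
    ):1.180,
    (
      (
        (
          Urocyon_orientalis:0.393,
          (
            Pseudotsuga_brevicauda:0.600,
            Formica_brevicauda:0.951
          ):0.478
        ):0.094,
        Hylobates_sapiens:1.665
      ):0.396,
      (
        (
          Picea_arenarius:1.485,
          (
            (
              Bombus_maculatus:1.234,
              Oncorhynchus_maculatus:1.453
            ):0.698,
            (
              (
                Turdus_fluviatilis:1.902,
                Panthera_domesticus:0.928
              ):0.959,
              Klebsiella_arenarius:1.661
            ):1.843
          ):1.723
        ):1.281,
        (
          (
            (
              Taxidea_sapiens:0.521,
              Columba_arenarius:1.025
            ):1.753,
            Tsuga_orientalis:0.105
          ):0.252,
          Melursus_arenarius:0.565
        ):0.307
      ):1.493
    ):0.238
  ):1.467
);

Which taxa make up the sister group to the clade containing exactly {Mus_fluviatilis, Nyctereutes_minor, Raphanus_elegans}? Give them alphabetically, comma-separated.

Bombus_maculatus, Columba_arenarius, Formica_brevicauda, Hylobates_sapiens, Klebsiella_arenarius, Melursus_arenarius, Oncorhynchus_maculatus, Panthera_domesticus, Picea_arenarius, Pseudotsuga_brevicauda, Taxidea_sapiens, Tsuga_orientalis, Turdus_fluviatilis, Urocyon_orientalis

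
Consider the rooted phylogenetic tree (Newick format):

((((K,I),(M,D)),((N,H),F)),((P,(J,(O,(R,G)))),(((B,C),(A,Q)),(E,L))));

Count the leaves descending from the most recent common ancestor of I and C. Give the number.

The MRCA of I and C is the root, so the clade is the entire tree.
That clade contains 18 terminal taxa: A, B, C, D, E, F, G, H, I, J, K, L, M, N, O, P, Q, R.

18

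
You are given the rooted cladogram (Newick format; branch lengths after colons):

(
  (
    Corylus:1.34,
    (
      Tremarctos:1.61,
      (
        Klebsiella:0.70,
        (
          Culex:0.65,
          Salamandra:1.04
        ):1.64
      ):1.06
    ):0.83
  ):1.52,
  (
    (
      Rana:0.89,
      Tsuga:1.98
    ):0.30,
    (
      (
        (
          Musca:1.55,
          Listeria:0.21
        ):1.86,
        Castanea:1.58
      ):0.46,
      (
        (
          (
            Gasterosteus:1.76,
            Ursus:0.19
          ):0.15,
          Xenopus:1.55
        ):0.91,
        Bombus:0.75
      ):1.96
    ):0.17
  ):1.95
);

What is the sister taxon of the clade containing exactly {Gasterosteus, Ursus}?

The clade containing exactly {Gasterosteus, Ursus} attaches to the tree at the node subtending ((Gasterosteus,Ursus),Xenopus).
The other lineage descending from that same node — the sister group — is the single tip Xenopus.

Xenopus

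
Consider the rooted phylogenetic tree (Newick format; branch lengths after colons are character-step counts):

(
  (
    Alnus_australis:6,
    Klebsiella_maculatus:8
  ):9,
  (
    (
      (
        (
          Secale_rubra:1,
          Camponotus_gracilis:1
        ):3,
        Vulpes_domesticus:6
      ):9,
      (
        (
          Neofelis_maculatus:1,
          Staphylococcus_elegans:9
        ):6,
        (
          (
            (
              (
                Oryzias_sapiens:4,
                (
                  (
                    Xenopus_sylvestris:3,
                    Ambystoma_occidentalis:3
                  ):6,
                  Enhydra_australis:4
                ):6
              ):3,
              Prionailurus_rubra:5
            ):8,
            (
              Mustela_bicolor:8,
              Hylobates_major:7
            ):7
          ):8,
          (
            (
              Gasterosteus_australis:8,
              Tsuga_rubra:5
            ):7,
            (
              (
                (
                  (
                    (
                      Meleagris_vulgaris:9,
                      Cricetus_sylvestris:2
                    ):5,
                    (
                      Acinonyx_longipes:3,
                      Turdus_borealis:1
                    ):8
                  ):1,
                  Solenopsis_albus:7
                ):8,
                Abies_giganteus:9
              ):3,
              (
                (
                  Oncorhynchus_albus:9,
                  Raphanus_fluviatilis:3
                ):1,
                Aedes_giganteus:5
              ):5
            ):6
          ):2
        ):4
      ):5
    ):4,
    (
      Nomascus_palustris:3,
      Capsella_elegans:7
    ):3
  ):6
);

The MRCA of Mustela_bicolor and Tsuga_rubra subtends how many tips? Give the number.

18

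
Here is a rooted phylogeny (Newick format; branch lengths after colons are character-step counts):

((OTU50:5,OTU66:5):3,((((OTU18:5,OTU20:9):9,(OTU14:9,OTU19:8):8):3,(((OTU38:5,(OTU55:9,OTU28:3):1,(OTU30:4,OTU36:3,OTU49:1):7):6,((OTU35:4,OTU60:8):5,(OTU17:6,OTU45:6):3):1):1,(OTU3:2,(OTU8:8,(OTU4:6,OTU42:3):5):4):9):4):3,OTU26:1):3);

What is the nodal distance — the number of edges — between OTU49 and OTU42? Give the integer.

The MRCA of OTU49 and OTU42 is the node subtending (((OTU38,(OTU55,OTU28),(OTU30,OTU36,OTU49)),((OTU35,OTU60),(OTU17,OTU45))),(OTU3,(OTU8,(OTU4,OTU42)))).
From OTU49 up to that node: 4 branches. From OTU42 up to the same node: 4 branches. Total: 4 + 4 = 8.

8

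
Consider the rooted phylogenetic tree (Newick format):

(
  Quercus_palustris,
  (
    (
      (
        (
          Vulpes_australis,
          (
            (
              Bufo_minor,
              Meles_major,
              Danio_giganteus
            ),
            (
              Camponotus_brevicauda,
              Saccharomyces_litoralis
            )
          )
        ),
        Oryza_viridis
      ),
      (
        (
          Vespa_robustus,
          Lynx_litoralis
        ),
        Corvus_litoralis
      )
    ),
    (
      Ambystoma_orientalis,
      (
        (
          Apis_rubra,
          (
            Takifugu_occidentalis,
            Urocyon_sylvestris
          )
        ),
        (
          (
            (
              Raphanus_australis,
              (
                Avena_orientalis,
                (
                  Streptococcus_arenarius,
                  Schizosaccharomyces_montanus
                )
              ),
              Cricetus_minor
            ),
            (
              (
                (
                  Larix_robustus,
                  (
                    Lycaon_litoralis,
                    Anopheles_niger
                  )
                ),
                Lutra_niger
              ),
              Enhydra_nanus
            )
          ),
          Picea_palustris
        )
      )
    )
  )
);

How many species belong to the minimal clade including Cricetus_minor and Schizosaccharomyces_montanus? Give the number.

5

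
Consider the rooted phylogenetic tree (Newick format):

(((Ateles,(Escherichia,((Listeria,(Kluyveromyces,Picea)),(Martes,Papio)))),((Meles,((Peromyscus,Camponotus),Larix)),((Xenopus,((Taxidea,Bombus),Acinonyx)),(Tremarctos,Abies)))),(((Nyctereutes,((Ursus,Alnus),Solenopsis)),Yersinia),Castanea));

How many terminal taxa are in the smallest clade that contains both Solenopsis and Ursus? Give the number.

3

The MRCA of Solenopsis and Ursus is the node subtending ((Ursus,Alnus),Solenopsis).
That clade contains 3 terminal taxa: Alnus, Solenopsis, Ursus.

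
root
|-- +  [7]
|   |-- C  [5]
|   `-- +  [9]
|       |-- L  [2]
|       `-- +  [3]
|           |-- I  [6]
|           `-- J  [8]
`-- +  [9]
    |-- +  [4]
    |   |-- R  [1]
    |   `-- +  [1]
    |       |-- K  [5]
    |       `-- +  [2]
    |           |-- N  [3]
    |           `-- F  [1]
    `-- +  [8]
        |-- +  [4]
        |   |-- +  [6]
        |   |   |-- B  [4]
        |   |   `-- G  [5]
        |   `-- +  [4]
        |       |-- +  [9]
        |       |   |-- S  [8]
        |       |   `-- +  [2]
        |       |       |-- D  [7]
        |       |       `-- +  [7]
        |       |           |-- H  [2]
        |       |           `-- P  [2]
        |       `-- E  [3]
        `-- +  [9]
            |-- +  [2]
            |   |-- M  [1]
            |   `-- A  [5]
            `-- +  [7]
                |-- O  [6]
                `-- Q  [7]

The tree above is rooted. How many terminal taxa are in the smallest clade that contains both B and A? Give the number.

The MRCA of B and A is the node subtending (((B,G),((S,(D,(H,P))),E)),((M,A),(O,Q))).
That clade contains 11 terminal taxa: A, B, D, E, G, H, M, O, P, Q, S.

11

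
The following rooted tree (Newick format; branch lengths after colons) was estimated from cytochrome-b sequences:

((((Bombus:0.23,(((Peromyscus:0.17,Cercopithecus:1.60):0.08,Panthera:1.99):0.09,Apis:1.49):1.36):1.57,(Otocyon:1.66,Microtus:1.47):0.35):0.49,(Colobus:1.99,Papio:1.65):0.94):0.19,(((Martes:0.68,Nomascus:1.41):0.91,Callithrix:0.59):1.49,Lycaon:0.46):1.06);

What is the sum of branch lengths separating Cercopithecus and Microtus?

6.52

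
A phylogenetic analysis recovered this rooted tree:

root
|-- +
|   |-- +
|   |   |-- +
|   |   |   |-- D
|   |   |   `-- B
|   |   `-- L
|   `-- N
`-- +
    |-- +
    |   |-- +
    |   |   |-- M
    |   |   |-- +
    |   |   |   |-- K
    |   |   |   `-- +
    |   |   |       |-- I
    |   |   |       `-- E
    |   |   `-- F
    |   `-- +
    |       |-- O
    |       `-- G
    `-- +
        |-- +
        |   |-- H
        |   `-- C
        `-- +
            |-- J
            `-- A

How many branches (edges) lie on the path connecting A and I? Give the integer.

The MRCA of A and I is the node subtending (((M,(K,(I,E)),F),(O,G)),((H,C),(J,A))).
From A up to that node: 3 branches. From I up to the same node: 5 branches. Total: 3 + 5 = 8.

8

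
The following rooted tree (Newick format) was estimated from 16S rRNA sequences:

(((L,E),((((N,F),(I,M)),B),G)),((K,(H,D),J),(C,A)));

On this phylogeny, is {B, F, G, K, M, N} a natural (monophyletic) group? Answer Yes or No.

The MRCA of the listed taxa is the root, so the smallest clade containing them is the whole tree.
That clade also contains A, C, D, E, H, I, J, L, which are not in the proposed group, so the group is not monophyletic.

No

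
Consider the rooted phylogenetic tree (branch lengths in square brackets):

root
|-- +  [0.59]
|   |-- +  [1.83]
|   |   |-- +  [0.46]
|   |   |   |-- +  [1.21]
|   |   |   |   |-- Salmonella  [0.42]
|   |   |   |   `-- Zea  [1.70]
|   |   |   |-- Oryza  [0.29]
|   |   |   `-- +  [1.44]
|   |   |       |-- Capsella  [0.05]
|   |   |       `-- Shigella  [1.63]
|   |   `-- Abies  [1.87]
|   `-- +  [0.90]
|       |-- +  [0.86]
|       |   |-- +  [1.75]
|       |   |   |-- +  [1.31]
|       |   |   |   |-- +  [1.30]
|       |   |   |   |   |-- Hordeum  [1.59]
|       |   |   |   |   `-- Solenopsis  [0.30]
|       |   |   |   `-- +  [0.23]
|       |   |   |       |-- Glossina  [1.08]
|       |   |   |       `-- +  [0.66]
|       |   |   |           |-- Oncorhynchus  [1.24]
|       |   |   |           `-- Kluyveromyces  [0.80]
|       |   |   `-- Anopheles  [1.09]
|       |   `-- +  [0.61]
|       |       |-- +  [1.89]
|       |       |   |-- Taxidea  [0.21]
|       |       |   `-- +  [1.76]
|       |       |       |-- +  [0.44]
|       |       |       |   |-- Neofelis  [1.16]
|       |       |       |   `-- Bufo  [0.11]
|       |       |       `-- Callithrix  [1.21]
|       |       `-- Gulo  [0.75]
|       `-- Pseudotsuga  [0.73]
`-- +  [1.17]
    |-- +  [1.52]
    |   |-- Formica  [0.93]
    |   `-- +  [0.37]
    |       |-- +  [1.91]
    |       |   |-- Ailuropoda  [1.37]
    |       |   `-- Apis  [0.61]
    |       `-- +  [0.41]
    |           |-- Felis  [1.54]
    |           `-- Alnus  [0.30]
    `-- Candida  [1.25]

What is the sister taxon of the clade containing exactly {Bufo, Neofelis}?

Callithrix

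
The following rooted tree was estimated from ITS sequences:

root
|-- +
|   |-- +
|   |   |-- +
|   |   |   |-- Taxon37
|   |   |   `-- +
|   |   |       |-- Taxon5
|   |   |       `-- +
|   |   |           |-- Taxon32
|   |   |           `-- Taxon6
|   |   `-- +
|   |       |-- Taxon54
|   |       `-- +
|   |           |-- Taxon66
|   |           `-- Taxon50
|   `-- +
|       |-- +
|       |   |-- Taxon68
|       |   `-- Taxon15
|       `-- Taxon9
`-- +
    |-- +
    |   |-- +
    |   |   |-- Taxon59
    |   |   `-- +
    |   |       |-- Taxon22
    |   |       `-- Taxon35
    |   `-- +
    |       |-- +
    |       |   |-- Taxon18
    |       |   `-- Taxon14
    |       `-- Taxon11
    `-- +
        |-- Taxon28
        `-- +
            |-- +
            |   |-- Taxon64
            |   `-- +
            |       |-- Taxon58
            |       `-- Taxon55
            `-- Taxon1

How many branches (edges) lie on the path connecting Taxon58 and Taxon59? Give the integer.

The MRCA of Taxon58 and Taxon59 is the node subtending (((Taxon59,(Taxon22,Taxon35)),((Taxon18,Taxon14),Taxon11)),(Taxon28,((Taxon64,(Taxon58,Taxon55)),Taxon1))).
From Taxon58 up to that node: 5 branches. From Taxon59 up to the same node: 3 branches. Total: 5 + 3 = 8.

8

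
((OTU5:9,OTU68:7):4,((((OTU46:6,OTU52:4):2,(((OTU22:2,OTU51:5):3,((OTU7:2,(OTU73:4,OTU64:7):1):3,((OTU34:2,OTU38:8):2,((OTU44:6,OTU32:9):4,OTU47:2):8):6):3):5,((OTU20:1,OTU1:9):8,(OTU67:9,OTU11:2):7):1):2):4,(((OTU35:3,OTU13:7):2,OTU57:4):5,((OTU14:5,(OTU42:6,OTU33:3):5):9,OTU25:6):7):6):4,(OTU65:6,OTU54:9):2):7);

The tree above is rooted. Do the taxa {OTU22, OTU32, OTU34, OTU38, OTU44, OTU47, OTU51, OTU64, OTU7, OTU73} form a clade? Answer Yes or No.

The most recent common ancestor of these taxa subtends ((OTU22,OTU51),((OTU7,(OTU73,OTU64)),((OTU34,OTU38),((OTU44,OTU32),OTU47)))).
That clade has exactly 10 tips — every listed taxon and nothing else — so the group is monophyletic.

Yes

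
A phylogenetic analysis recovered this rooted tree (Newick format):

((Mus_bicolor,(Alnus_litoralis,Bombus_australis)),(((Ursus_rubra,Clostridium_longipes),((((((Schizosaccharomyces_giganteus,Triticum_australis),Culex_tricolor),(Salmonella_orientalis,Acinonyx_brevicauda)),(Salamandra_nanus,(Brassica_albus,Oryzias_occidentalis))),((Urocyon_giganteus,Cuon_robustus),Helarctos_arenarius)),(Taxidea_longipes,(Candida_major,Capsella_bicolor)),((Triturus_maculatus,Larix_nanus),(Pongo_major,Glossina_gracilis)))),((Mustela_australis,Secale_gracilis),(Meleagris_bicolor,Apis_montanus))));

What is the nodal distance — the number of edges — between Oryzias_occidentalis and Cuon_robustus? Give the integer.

7

The MRCA of Oryzias_occidentalis and Cuon_robustus is the node subtending (((((Schizosaccharomyces_giganteus,Triticum_australis),Culex_tricolor),(Salmonella_orientalis,Acinonyx_brevicauda)),(Salamandra_nanus,(Brassica_albus,Oryzias_occidentalis))),((Urocyon_giganteus,Cuon_robustus),Helarctos_arenarius)).
From Oryzias_occidentalis up to that node: 4 branches. From Cuon_robustus up to the same node: 3 branches. Total: 4 + 3 = 7.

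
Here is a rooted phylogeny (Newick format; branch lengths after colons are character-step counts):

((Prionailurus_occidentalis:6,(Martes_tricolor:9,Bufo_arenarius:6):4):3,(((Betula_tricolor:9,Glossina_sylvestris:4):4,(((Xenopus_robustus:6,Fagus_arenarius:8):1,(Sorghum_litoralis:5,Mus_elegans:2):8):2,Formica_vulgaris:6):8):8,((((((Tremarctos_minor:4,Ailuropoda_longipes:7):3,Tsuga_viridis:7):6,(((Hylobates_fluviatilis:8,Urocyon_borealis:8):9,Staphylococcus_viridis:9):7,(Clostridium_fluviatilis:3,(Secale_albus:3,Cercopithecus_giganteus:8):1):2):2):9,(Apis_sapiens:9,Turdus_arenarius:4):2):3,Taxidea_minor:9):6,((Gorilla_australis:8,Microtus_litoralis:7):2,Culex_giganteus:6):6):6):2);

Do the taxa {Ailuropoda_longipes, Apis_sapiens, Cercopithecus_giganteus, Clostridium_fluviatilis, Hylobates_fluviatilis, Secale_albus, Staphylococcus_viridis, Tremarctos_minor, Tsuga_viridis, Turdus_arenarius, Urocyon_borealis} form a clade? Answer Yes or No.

Yes

The most recent common ancestor of these taxa subtends ((((Tremarctos_minor,Ailuropoda_longipes),Tsuga_viridis),(((Hylobates_fluviatilis,Urocyon_borealis),Staphylococcus_viridis),(Clostridium_fluviatilis,(Secale_albus,Cercopithecus_giganteus)))),(Apis_sapiens,Turdus_arenarius)).
That clade has exactly 11 tips — every listed taxon and nothing else — so the group is monophyletic.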